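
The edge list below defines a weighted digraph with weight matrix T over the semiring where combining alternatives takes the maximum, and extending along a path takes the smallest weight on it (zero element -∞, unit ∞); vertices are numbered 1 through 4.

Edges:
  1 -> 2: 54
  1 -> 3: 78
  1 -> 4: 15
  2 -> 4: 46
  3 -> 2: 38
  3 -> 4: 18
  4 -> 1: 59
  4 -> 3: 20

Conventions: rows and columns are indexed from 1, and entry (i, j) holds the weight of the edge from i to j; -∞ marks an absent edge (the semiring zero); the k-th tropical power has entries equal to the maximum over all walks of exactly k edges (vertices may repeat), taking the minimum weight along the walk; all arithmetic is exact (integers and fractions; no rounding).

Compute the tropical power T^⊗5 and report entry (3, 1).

T^⊗2:
  [15, 38, 15, 46]
  [46, -∞, 20, -∞]
  [18, -∞, 18, 38]
  [-∞, 54, 59, 18]
T^⊗3:
  [46, 15, 20, 38]
  [-∞, 46, 46, 18]
  [38, 18, 20, 18]
  [18, 38, 18, 46]
T^⊗4:
  [38, 46, 46, 18]
  [18, 38, 18, 46]
  [18, 38, 38, 18]
  [46, 18, 20, 38]
T^⊗5:
  [18, 38, 38, 46]
  [46, 18, 20, 38]
  [18, 38, 18, 38]
  [38, 46, 46, 18]
Key observation: the optimum is the walk 3->2->4->3->4->1, with weight 38 min 46 min 20 min 18 min 59 = 18.
Optimal value attained by: walk 3->2->4->3->4->1.
Answer: (T^⊗5)[3][1] = 18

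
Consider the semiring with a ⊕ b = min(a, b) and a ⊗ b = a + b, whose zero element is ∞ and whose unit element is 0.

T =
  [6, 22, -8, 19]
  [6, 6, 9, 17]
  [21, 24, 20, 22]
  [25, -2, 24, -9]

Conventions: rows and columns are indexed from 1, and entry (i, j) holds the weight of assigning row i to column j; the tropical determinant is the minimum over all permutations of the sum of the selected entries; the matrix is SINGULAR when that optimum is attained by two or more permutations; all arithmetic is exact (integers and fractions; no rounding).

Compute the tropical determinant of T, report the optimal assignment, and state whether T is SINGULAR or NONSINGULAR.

σ = (1, 2, 3, 4): 6 + 6 + 20 + (-9) = 23
σ = (1, 2, 4, 3): 6 + 6 + 22 + 24 = 58
σ = (1, 3, 2, 4): 6 + 9 + 24 + (-9) = 30
σ = (1, 3, 4, 2): 6 + 9 + 22 + (-2) = 35
σ = (1, 4, 2, 3): 6 + 17 + 24 + 24 = 71
σ = (1, 4, 3, 2): 6 + 17 + 20 + (-2) = 41
σ = (2, 1, 3, 4): 22 + 6 + 20 + (-9) = 39
σ = (2, 1, 4, 3): 22 + 6 + 22 + 24 = 74
σ = (2, 3, 1, 4): 22 + 9 + 21 + (-9) = 43
σ = (2, 3, 4, 1): 22 + 9 + 22 + 25 = 78
σ = (2, 4, 1, 3): 22 + 17 + 21 + 24 = 84
σ = (2, 4, 3, 1): 22 + 17 + 20 + 25 = 84
σ = (3, 1, 2, 4): (-8) + 6 + 24 + (-9) = 13
σ = (3, 1, 4, 2): (-8) + 6 + 22 + (-2) = 18
σ = (3, 2, 1, 4): (-8) + 6 + 21 + (-9) = 10
σ = (3, 2, 4, 1): (-8) + 6 + 22 + 25 = 45
σ = (3, 4, 1, 2): (-8) + 17 + 21 + (-2) = 28
σ = (3, 4, 2, 1): (-8) + 17 + 24 + 25 = 58
σ = (4, 1, 2, 3): 19 + 6 + 24 + 24 = 73
σ = (4, 1, 3, 2): 19 + 6 + 20 + (-2) = 43
σ = (4, 2, 1, 3): 19 + 6 + 21 + 24 = 70
σ = (4, 2, 3, 1): 19 + 6 + 20 + 25 = 70
σ = (4, 3, 1, 2): 19 + 9 + 21 + (-2) = 47
σ = (4, 3, 2, 1): 19 + 9 + 24 + 25 = 77
Optimal value attained by: σ = (3, 2, 1, 4).
Answer: det⊕(T) = 10; verdict: NONSINGULAR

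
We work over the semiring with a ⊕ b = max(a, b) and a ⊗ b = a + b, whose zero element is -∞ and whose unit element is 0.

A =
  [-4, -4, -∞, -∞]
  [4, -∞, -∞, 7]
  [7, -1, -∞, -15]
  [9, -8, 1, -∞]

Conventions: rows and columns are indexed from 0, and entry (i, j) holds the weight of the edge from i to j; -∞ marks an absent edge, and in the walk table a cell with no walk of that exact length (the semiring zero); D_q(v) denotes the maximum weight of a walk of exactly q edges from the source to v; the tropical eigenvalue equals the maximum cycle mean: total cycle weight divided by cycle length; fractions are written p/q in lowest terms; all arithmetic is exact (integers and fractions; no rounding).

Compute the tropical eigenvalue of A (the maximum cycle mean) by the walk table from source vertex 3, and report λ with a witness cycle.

q=0: [-∞, -∞, -∞, 0]
q=1: [9, -8, 1, -∞]
q=2: [8, 5, -∞, -1]
q=3: [9, 4, 0, 12]
q=4: [21, 5, 13, 11]
Optimal cycle mean attained by: cycle 0->1->3->0, total (-4) + 7 + 9, length 3.
Answer: λ = 4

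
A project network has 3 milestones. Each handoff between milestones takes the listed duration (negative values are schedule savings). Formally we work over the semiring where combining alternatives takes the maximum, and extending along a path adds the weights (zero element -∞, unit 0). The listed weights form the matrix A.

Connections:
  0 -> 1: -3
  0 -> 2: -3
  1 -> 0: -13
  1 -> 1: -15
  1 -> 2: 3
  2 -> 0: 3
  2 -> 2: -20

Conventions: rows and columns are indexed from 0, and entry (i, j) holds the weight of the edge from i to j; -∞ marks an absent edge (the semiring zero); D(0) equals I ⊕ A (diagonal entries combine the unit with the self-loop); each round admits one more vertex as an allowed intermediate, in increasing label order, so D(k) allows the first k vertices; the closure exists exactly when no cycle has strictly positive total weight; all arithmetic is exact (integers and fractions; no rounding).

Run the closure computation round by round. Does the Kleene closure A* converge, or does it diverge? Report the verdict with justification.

D(0):
  [0, -3, -3]
  [-13, 0, 3]
  [3, -∞, 0]
D(1):
  [0, -3, -3]
  [-13, 0, 3]
  [3, 0, 0]
Detection: at round 2, diagonal entry (2, 2) turns strictly positive.
Key observation: the cycle 2->0->1->2 has total weight 3 + (-3) + 3, which is strictly positive.
Answer: DIVERGES — positive cycle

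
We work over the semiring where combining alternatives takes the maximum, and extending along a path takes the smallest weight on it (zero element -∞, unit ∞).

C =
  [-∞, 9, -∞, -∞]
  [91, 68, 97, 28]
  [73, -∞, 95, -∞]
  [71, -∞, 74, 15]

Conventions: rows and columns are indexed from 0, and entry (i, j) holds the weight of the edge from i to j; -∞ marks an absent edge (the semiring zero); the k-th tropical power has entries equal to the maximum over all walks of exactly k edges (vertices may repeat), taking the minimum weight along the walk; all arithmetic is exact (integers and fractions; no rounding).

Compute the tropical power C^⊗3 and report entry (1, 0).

C^⊗2:
  [9, 9, 9, 9]
  [73, 68, 95, 28]
  [73, 9, 95, -∞]
  [73, 9, 74, 15]
C^⊗3:
  [9, 9, 9, 9]
  [73, 68, 95, 28]
  [73, 9, 95, 9]
  [73, 9, 74, 15]
Key observation: the optimum is the walk 1->2->2->0, with weight 97 min 95 min 73 = 73.
Optimal value attained by: walk 1->2->2->0.
Answer: (C^⊗3)[1][0] = 73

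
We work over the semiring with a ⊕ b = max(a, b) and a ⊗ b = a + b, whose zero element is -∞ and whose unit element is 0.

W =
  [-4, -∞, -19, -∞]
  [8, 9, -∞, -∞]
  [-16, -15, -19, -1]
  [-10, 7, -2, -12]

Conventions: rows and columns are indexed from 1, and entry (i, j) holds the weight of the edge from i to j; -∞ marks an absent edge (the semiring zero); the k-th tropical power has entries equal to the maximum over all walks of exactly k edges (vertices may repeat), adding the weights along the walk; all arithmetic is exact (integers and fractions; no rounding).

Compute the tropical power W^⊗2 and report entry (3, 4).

W^⊗2:
  [-8, -34, -23, -20]
  [17, 18, -11, -∞]
  [-7, 6, -3, -13]
  [15, 16, -14, -3]
Key observation: the optimum is the walk 3->4->4, with weight (-1) + (-12) = -13.
Optimal value attained by: walk 3->4->4.
Answer: (W^⊗2)[3][4] = -13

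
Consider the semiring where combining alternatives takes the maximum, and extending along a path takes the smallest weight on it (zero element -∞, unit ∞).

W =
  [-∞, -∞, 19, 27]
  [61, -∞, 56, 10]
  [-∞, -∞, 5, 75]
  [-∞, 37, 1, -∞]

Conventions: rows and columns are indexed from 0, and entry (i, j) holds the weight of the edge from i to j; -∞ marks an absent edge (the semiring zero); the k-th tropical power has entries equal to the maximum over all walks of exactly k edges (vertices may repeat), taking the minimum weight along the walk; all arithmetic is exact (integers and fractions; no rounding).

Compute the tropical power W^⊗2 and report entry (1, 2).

W^⊗2:
  [-∞, 27, 5, 19]
  [-∞, 10, 19, 56]
  [-∞, 37, 5, 5]
  [37, -∞, 37, 10]
Key observation: the optimum is the walk 1->0->2, with weight 61 min 19 = 19.
Optimal value attained by: walk 1->0->2.
Answer: (W^⊗2)[1][2] = 19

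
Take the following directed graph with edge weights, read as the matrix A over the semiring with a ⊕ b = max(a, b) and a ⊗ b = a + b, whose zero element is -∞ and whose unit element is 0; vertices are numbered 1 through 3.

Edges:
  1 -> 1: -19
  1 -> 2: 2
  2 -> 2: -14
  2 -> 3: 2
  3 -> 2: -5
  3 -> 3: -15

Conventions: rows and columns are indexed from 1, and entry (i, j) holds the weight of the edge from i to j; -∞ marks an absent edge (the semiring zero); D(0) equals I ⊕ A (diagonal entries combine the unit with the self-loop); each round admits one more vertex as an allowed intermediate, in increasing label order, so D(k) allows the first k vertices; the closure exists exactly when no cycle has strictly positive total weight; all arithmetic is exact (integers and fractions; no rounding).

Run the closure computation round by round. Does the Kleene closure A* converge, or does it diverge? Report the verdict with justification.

D(0):
  [0, 2, -∞]
  [-∞, 0, 2]
  [-∞, -5, 0]
D(1):
  [0, 2, -∞]
  [-∞, 0, 2]
  [-∞, -5, 0]
D(2):
  [0, 2, 4]
  [-∞, 0, 2]
  [-∞, -5, 0]
D(3):
  [0, 2, 4]
  [-∞, 0, 2]
  [-∞, -5, 0]
Key observation: every diagonal entry stays at the unit through all rounds, so no improving cycle exists.
Answer: CONVERGES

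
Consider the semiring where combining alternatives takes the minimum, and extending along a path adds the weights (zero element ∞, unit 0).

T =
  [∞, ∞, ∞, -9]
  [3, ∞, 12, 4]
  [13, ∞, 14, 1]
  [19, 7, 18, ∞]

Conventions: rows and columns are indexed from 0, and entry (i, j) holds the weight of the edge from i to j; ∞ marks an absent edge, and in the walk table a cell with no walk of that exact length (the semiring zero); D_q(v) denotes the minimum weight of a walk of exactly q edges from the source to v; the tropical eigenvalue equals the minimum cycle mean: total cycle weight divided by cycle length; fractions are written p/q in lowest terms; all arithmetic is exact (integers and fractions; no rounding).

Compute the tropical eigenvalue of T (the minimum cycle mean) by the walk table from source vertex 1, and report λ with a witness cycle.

q=0: [∞, 0, ∞, ∞]
q=1: [3, ∞, 12, 4]
q=2: [23, 11, 22, -6]
q=3: [13, 1, 12, 14]
q=4: [4, 21, 13, 4]
Optimal cycle mean attained by: cycle 0->3->1->0, total (-9) + 7 + 3, length 3.
Answer: λ = 1/3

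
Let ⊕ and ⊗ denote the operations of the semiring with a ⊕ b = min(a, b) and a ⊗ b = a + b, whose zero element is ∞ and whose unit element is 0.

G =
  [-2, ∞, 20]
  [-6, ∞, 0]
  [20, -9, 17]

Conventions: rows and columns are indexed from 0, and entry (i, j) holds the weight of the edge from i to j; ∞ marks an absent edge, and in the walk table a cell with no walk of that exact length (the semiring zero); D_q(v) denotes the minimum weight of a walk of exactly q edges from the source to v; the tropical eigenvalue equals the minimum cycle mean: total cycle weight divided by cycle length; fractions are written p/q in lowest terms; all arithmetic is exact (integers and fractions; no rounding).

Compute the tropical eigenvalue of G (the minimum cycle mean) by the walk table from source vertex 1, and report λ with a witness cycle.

q=0: [∞, 0, ∞]
q=1: [-6, ∞, 0]
q=2: [-8, -9, 14]
q=3: [-15, 5, -9]
Optimal cycle mean attained by: cycle 1->2->1, total 0 + (-9), length 2.
Answer: λ = -9/2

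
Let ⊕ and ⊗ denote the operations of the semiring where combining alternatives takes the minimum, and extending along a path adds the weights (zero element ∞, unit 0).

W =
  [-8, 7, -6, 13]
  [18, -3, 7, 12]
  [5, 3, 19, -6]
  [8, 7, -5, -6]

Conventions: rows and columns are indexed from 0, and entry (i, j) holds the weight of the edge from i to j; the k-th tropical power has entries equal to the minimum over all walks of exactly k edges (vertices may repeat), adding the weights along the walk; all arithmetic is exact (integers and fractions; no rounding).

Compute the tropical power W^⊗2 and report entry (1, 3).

W^⊗2:
  [-16, -3, -14, -12]
  [10, -6, 4, 1]
  [-3, 0, -11, -12]
  [0, -2, -11, -12]
Key observation: the optimum is the walk 1->2->3, with weight 7 + (-6) = 1.
Optimal value attained by: walk 1->2->3.
Answer: (W^⊗2)[1][3] = 1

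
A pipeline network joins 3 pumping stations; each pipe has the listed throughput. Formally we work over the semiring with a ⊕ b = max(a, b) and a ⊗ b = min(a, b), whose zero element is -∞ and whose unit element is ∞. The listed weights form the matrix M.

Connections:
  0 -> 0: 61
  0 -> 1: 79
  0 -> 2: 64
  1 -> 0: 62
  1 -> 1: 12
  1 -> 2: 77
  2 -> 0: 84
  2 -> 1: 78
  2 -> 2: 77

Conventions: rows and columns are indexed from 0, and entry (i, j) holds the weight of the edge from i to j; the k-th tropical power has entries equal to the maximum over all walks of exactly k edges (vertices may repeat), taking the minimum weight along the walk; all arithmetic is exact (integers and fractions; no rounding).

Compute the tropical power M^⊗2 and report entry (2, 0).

M^⊗2:
  [64, 64, 77]
  [77, 77, 77]
  [77, 79, 77]
Key observation: the optimum is the walk 2->2->0, with weight 77 min 84 = 77.
Optimal value attained by: walk 2->2->0.
Answer: (M^⊗2)[2][0] = 77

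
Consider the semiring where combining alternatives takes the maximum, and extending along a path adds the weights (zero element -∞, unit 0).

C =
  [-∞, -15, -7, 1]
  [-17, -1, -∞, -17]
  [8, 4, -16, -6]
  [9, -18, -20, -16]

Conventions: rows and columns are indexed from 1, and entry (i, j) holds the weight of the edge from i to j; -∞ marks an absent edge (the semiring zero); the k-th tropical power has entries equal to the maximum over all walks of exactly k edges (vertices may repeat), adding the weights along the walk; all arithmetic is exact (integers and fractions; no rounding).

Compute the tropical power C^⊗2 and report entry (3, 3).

C^⊗2:
  [10, -3, -19, -13]
  [-8, -2, -24, -16]
  [3, 3, 1, 9]
  [-7, -6, 2, 10]
Key observation: the optimum is the walk 3->1->3, with weight 8 + (-7) = 1.
Optimal value attained by: walk 3->1->3.
Answer: (C^⊗2)[3][3] = 1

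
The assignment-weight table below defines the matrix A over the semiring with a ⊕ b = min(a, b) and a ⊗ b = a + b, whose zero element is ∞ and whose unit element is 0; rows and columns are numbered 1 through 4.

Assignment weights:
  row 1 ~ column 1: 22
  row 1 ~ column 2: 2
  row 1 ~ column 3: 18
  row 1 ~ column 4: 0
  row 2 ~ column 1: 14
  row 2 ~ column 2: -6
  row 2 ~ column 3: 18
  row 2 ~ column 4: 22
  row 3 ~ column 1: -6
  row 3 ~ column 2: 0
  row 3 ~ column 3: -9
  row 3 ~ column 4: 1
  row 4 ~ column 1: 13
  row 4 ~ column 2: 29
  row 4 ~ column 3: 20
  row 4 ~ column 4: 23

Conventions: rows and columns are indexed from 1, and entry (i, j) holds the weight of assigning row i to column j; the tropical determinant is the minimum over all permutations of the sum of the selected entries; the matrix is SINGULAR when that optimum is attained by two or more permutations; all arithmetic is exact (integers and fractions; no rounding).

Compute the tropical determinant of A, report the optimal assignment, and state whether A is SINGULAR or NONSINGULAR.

σ = (1, 2, 3, 4): 22 + (-6) + (-9) + 23 = 30
σ = (1, 2, 4, 3): 22 + (-6) + 1 + 20 = 37
σ = (1, 3, 2, 4): 22 + 18 + 0 + 23 = 63
σ = (1, 3, 4, 2): 22 + 18 + 1 + 29 = 70
σ = (1, 4, 2, 3): 22 + 22 + 0 + 20 = 64
σ = (1, 4, 3, 2): 22 + 22 + (-9) + 29 = 64
σ = (2, 1, 3, 4): 2 + 14 + (-9) + 23 = 30
σ = (2, 1, 4, 3): 2 + 14 + 1 + 20 = 37
σ = (2, 3, 1, 4): 2 + 18 + (-6) + 23 = 37
σ = (2, 3, 4, 1): 2 + 18 + 1 + 13 = 34
σ = (2, 4, 1, 3): 2 + 22 + (-6) + 20 = 38
σ = (2, 4, 3, 1): 2 + 22 + (-9) + 13 = 28
σ = (3, 1, 2, 4): 18 + 14 + 0 + 23 = 55
σ = (3, 1, 4, 2): 18 + 14 + 1 + 29 = 62
σ = (3, 2, 1, 4): 18 + (-6) + (-6) + 23 = 29
σ = (3, 2, 4, 1): 18 + (-6) + 1 + 13 = 26
σ = (3, 4, 1, 2): 18 + 22 + (-6) + 29 = 63
σ = (3, 4, 2, 1): 18 + 22 + 0 + 13 = 53
σ = (4, 1, 2, 3): 0 + 14 + 0 + 20 = 34
σ = (4, 1, 3, 2): 0 + 14 + (-9) + 29 = 34
σ = (4, 2, 1, 3): 0 + (-6) + (-6) + 20 = 8
σ = (4, 2, 3, 1): 0 + (-6) + (-9) + 13 = -2
σ = (4, 3, 1, 2): 0 + 18 + (-6) + 29 = 41
σ = (4, 3, 2, 1): 0 + 18 + 0 + 13 = 31
Optimal value attained by: σ = (4, 2, 3, 1).
Answer: det⊕(A) = -2; verdict: NONSINGULAR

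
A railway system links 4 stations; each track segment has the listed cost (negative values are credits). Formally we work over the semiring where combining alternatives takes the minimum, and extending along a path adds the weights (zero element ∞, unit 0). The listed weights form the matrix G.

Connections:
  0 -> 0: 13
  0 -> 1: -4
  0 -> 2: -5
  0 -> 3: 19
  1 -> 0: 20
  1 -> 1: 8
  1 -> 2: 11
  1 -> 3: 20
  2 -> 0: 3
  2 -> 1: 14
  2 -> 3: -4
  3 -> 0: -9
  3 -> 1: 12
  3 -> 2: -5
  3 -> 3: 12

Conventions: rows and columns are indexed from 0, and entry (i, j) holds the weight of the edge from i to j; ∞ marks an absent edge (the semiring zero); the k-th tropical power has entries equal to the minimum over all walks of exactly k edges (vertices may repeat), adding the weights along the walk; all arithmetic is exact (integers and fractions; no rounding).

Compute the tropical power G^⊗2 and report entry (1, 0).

G^⊗2:
  [-2, 4, 7, -9]
  [11, 16, 15, 7]
  [-13, -1, -9, 8]
  [-2, -13, -14, -9]
Key observation: the optimum is the walk 1->3->0, with weight 20 + (-9) = 11.
Optimal value attained by: walk 1->3->0.
Answer: (G^⊗2)[1][0] = 11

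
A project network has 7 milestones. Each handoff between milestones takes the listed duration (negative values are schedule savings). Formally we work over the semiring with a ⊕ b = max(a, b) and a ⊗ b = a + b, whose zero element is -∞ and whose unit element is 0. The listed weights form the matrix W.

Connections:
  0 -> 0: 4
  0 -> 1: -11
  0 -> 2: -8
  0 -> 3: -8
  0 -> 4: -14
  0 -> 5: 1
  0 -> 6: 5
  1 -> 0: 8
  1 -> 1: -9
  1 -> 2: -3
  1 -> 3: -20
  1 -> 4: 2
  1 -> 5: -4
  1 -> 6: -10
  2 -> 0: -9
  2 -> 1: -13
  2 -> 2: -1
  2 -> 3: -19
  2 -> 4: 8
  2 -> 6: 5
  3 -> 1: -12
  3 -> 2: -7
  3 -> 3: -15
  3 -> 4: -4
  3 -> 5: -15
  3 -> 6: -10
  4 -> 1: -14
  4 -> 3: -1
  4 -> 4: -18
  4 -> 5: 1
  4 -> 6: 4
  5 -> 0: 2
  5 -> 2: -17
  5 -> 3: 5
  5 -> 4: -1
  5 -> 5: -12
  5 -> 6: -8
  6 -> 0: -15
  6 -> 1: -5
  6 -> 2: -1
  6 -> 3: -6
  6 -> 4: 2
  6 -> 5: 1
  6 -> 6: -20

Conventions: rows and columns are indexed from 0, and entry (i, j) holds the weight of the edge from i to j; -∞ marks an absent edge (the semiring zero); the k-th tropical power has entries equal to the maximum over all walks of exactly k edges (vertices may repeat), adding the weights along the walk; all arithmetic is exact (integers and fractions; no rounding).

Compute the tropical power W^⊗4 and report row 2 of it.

W^⊗2:
  [8, 0, 4, 6, 7, 6, 9]
  [12, -3, 0, 1, 5, 9, 13]
  [-5, 0, 4, 7, 7, 9, 12]
  [-4, -15, -8, -5, 1, -3, 0]
  [3, -1, 3, 6, 6, 5, -7]
  [6, -7, -2, -2, 1, 3, 7]
  [3, -12, -2, 6, 7, 3, 6]
W^⊗3:
  [12, 4, 8, 11, 12, 10, 13]
  [16, 8, 12, 14, 15, 14, 17]
  [11, 7, 11, 14, 14, 13, 11]
  [0, -5, -1, 2, 2, 2, 5]
  [7, -6, 2, 10, 11, 7, 10]
  [10, 2, 6, 8, 9, 8, 11]
  [7, 1, 5, 8, 8, 8, 11]
W^⊗4:
  [16, 8, 12, 15, 16, 14, 17]
  [20, 12, 16, 19, 20, 18, 21]
  [15, 6, 10, 18, 19, 15, 18]
  [4, 0, 4, 7, 7, 6, 6]
  [11, 5, 9, 12, 12, 12, 15]
  [14, 6, 10, 13, 14, 12, 15]
  [11, 6, 10, 13, 13, 12, 12]
Answer: row 2 of W^⊗4 = [15, 6, 10, 18, 19, 15, 18]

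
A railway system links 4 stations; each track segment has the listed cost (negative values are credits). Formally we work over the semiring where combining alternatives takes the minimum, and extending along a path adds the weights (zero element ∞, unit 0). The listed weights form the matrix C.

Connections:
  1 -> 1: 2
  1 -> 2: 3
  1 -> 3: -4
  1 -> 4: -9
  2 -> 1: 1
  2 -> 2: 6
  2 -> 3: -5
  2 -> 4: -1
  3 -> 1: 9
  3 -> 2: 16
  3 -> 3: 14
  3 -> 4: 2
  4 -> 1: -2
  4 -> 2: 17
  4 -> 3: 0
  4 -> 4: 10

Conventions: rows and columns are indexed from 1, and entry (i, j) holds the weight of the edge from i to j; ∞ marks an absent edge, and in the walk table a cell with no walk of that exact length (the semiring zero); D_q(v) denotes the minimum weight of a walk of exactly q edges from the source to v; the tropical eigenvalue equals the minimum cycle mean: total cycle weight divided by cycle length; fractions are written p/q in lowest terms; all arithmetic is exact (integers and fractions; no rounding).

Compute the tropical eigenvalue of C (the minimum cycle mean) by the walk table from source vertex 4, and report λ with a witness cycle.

q=0: [∞, ∞, ∞, 0]
q=1: [-2, 17, 0, 10]
q=2: [0, 1, -6, -11]
q=3: [-13, 3, -11, -9]
q=4: [-11, -10, -17, -22]
Optimal cycle mean attained by: cycle 1->4->1, total (-9) + (-2), length 2.
Answer: λ = -11/2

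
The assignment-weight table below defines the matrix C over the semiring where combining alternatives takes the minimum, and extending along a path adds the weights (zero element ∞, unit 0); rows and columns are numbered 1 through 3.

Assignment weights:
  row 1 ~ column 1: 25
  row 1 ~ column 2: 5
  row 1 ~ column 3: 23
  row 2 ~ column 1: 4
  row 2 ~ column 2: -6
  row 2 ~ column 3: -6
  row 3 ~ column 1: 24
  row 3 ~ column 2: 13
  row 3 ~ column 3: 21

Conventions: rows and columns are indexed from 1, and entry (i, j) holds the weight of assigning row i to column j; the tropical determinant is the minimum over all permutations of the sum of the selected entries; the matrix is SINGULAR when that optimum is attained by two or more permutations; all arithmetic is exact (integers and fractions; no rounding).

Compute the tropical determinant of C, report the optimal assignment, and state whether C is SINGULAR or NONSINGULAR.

σ = (1, 2, 3): 25 + (-6) + 21 = 40
σ = (1, 3, 2): 25 + (-6) + 13 = 32
σ = (2, 1, 3): 5 + 4 + 21 = 30
σ = (2, 3, 1): 5 + (-6) + 24 = 23
σ = (3, 1, 2): 23 + 4 + 13 = 40
σ = (3, 2, 1): 23 + (-6) + 24 = 41
Optimal value attained by: σ = (2, 3, 1).
Answer: det⊕(C) = 23; verdict: NONSINGULAR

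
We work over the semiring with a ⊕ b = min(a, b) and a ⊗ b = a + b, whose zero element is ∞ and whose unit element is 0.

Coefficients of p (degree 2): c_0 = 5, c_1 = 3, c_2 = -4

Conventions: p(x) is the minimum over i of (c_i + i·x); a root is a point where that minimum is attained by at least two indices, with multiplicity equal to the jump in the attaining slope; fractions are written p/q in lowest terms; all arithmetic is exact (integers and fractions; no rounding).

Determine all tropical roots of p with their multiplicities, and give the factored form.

hull edge (i=0, c=5) to (i=2, c=-4): slope -9/2, span 2
Factored form: p(x) = -4 ⊗ (x ⊕ 9/2) ⊗ (x ⊕ 9/2)
Answer: roots = 9/2 (mult 2)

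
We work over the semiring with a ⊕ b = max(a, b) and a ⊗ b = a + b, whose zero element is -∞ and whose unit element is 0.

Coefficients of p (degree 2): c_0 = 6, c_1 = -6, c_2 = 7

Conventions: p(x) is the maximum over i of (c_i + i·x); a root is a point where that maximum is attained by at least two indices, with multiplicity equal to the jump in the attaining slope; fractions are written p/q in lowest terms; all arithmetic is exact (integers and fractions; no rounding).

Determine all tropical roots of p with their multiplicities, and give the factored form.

hull edge (i=0, c=6) to (i=2, c=7): slope 1/2, span 2
Factored form: p(x) = 7 ⊗ (x ⊕ (-1/2)) ⊗ (x ⊕ (-1/2))
Answer: roots = -1/2 (mult 2)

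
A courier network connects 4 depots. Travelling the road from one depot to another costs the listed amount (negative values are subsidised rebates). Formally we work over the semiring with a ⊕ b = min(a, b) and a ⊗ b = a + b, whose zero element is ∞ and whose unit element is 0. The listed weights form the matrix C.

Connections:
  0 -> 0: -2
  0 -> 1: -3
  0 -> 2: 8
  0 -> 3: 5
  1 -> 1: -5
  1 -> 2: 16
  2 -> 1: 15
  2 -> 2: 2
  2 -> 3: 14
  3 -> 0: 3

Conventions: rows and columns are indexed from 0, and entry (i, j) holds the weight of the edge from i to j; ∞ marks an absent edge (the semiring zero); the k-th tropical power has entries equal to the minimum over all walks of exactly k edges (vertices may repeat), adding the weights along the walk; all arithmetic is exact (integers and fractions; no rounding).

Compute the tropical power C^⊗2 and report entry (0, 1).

C^⊗2:
  [-4, -8, 6, 3]
  [∞, -10, 11, 30]
  [17, 10, 4, 16]
  [1, 0, 11, 8]
Key observation: the optimum is the walk 0->1->1, with weight (-3) + (-5) = -8.
Optimal value attained by: walk 0->1->1.
Answer: (C^⊗2)[0][1] = -8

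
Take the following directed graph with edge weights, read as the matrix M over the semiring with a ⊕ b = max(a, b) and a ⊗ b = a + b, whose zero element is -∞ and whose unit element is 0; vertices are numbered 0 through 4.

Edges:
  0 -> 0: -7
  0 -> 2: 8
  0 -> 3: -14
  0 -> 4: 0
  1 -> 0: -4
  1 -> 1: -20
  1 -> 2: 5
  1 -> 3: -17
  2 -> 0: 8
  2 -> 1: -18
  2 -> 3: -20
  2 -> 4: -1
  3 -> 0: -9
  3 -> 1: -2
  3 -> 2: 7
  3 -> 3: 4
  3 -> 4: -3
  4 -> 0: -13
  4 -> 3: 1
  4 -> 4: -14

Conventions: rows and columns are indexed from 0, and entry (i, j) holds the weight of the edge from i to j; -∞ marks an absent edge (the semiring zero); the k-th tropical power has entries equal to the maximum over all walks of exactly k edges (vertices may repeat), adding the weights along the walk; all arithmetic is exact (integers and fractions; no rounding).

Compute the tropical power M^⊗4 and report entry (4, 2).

M^⊗2:
  [16, -10, 1, 1, 7]
  [13, -13, 4, -13, 4]
  [1, -22, 16, 0, 8]
  [15, 2, 11, 8, 6]
  [-8, -1, 8, 5, -2]
M^⊗3:
  [9, -1, 24, 8, 16]
  [12, -14, 21, 5, 13]
  [24, -2, 9, 9, 15]
  [19, 6, 23, 12, 15]
  [16, 3, 12, 9, 7]
M^⊗4:
  [32, 6, 17, 17, 23]
  [29, 3, 20, 14, 20]
  [17, 7, 32, 16, 24]
  [31, 10, 27, 16, 22]
  [20, 7, 24, 13, 16]
Key observation: the optimum is the walk 4->3->2->0->2, with weight 1 + 7 + 8 + 8 = 24.
Optimal value attained by: walk 4->3->2->0->2.
Answer: (M^⊗4)[4][2] = 24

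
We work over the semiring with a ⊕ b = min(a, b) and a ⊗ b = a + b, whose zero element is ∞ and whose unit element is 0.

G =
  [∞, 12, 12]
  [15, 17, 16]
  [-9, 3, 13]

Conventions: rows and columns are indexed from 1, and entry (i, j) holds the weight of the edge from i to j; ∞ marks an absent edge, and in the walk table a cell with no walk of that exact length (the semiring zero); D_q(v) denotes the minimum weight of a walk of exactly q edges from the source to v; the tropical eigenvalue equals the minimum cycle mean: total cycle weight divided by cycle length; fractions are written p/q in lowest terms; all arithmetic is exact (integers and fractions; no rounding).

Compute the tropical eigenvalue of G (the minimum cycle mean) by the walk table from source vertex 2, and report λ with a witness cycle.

q=0: [∞, 0, ∞]
q=1: [15, 17, 16]
q=2: [7, 19, 27]
q=3: [18, 19, 19]
Optimal cycle mean attained by: cycle 1->3->1, total 12 + (-9), length 2.
Answer: λ = 3/2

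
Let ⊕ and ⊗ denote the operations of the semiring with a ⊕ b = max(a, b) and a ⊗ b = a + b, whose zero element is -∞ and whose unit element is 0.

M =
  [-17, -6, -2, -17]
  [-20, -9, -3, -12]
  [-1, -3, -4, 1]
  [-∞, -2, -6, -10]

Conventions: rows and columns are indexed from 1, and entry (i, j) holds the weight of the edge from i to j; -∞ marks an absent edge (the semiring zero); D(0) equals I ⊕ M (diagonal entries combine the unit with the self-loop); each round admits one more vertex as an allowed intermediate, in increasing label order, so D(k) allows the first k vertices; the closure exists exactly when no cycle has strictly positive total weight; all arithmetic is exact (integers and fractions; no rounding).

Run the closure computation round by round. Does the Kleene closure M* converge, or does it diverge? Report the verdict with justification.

D(0):
  [0, -6, -2, -17]
  [-20, 0, -3, -12]
  [-1, -3, 0, 1]
  [-∞, -2, -6, 0]
D(1):
  [0, -6, -2, -17]
  [-20, 0, -3, -12]
  [-1, -3, 0, 1]
  [-∞, -2, -6, 0]
D(2):
  [0, -6, -2, -17]
  [-20, 0, -3, -12]
  [-1, -3, 0, 1]
  [-22, -2, -5, 0]
D(3):
  [0, -5, -2, -1]
  [-4, 0, -3, -2]
  [-1, -3, 0, 1]
  [-6, -2, -5, 0]
D(4):
  [0, -3, -2, -1]
  [-4, 0, -3, -2]
  [-1, -1, 0, 1]
  [-6, -2, -5, 0]
Key observation: every diagonal entry stays at the unit through all rounds, so no improving cycle exists.
Answer: CONVERGES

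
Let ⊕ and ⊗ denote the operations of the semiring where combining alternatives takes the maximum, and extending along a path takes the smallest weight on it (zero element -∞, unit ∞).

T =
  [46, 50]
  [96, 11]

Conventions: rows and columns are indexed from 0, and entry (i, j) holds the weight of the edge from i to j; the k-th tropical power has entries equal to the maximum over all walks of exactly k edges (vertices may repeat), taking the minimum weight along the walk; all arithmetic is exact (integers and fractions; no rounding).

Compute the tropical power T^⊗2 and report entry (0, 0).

T^⊗2:
  [50, 46]
  [46, 50]
Key observation: the optimum is the walk 0->1->0, with weight 50 min 96 = 50.
Optimal value attained by: walk 0->1->0.
Answer: (T^⊗2)[0][0] = 50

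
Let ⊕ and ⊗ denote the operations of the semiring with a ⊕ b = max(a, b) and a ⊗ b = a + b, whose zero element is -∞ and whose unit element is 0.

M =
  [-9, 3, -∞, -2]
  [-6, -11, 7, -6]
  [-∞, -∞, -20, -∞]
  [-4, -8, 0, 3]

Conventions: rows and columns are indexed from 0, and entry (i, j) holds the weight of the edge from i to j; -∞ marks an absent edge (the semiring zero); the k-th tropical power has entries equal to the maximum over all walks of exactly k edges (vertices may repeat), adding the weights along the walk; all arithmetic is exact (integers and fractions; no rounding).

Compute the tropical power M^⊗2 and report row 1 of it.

M^⊗2:
  [-3, -6, 10, 1]
  [-10, -3, -4, -3]
  [-∞, -∞, -40, -∞]
  [-1, -1, 3, 6]
Answer: row 1 of M^⊗2 = [-10, -3, -4, -3]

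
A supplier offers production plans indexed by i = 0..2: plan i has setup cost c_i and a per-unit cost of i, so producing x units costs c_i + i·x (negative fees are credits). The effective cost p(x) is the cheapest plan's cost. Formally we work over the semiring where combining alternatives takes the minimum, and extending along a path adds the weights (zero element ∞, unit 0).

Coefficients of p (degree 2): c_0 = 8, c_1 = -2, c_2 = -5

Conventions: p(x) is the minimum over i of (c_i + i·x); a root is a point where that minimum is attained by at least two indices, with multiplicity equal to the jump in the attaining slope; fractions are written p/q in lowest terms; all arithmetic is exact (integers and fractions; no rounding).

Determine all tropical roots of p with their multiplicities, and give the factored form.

hull edge (i=0, c=8) to (i=1, c=-2): slope -10, span 1
hull edge (i=1, c=-2) to (i=2, c=-5): slope -3, span 1
Factored form: p(x) = -5 ⊗ (x ⊕ 3) ⊗ (x ⊕ 10)
Answer: roots = 3 (mult 1), 10 (mult 1)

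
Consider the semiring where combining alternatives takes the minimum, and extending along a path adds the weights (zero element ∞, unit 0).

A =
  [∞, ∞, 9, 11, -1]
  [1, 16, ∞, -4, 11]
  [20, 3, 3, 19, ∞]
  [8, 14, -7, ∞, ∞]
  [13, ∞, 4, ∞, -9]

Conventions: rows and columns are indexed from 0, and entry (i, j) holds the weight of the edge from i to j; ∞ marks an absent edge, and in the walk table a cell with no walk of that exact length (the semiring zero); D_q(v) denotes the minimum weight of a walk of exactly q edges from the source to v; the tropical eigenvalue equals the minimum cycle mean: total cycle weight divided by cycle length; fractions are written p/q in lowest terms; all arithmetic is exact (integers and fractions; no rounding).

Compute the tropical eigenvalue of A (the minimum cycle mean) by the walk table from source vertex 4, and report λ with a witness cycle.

q=0: [∞, ∞, ∞, ∞, 0]
q=1: [13, ∞, 4, ∞, -9]
q=2: [4, 7, -5, 23, -18]
q=3: [-5, -2, -14, 3, -27]
q=4: [-14, -11, -23, -6, -36]
q=5: [-23, -20, -32, -15, -45]
Optimal cycle mean attained by: cycle 4->4, total (-9), length 1.
Answer: λ = -9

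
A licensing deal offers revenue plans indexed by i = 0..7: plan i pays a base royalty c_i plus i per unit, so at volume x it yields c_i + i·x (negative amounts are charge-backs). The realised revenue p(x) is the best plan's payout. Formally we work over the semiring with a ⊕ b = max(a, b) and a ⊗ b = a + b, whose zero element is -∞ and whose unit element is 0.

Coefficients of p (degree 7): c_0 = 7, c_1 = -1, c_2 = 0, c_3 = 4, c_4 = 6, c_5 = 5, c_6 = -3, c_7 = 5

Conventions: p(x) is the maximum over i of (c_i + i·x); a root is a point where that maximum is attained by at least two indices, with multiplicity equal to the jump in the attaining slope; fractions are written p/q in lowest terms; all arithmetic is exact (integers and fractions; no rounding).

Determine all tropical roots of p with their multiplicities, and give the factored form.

hull edge (i=0, c=7) to (i=4, c=6): slope -1/4, span 4
hull edge (i=4, c=6) to (i=7, c=5): slope -1/3, span 3
Factored form: p(x) = 5 ⊗ (x ⊕ 1/4) ⊗ (x ⊕ 1/4) ⊗ (x ⊕ 1/4) ⊗ (x ⊕ 1/4) ⊗ (x ⊕ 1/3) ⊗ (x ⊕ 1/3) ⊗ (x ⊕ 1/3)
Answer: roots = 1/4 (mult 4), 1/3 (mult 3)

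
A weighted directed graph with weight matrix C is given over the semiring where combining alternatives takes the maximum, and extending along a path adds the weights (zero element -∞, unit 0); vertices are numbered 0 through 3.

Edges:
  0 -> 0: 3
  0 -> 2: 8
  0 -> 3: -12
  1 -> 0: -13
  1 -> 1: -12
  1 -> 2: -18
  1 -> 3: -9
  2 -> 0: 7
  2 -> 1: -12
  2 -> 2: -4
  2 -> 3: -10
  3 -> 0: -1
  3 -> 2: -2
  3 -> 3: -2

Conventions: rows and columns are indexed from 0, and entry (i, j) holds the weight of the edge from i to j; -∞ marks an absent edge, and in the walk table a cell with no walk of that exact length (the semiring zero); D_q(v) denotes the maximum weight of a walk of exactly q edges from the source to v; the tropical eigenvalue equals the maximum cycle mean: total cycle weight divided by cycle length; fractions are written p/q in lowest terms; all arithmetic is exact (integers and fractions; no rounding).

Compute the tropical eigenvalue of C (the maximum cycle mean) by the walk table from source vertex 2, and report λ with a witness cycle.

q=0: [-∞, -∞, 0, -∞]
q=1: [7, -12, -4, -10]
q=2: [10, -16, 15, -5]
q=3: [22, 3, 18, 5]
q=4: [25, 6, 30, 10]
Optimal cycle mean attained by: cycle 0->2->0, total 8 + 7, length 2.
Answer: λ = 15/2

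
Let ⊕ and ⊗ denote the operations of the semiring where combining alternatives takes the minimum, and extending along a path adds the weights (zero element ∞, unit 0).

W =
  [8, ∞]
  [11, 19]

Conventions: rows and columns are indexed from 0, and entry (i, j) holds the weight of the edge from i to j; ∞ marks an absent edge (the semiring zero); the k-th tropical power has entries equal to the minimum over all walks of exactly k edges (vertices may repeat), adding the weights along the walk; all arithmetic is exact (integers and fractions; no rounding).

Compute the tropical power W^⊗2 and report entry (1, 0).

W^⊗2:
  [16, ∞]
  [19, 38]
Key observation: the optimum is the walk 1->0->0, with weight 11 + 8 = 19.
Optimal value attained by: walk 1->0->0.
Answer: (W^⊗2)[1][0] = 19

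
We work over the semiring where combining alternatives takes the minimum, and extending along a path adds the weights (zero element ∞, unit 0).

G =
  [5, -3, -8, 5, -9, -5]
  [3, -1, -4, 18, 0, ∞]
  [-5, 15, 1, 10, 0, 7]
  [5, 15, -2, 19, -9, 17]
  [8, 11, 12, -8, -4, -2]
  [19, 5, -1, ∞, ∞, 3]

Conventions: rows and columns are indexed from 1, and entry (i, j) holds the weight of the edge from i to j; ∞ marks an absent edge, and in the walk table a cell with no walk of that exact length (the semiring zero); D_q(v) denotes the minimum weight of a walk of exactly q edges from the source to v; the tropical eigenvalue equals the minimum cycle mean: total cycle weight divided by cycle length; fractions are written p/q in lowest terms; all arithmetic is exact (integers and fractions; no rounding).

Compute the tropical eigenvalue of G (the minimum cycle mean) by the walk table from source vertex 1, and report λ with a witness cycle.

q=0: [0, ∞, ∞, ∞, ∞, ∞]
q=1: [5, -3, -8, 5, -9, -5]
q=2: [-13, -4, -7, -17, -13, -11]
q=3: [-12, -16, -21, -21, -26, -18]
q=4: [-26, -17, -23, -34, -30, -28]
q=5: [-29, -29, -36, -38, -43, -32]
q=6: [-41, -32, -40, -51, -47, -45]
Optimal cycle mean attained by: cycle 4->5->4, total (-9) + (-8), length 2.
Answer: λ = -17/2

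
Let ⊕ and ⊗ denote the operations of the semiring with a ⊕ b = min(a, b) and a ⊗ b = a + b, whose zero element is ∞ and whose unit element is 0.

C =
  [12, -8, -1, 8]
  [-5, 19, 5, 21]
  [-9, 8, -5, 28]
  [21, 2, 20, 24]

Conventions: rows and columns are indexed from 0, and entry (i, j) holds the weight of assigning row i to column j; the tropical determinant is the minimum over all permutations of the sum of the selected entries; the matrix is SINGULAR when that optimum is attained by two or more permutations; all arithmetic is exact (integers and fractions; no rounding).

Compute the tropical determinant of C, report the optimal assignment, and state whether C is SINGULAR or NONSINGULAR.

σ = (0, 1, 2, 3): 12 + 19 + (-5) + 24 = 50
σ = (0, 1, 3, 2): 12 + 19 + 28 + 20 = 79
σ = (0, 2, 1, 3): 12 + 5 + 8 + 24 = 49
σ = (0, 2, 3, 1): 12 + 5 + 28 + 2 = 47
σ = (0, 3, 1, 2): 12 + 21 + 8 + 20 = 61
σ = (0, 3, 2, 1): 12 + 21 + (-5) + 2 = 30
σ = (1, 0, 2, 3): (-8) + (-5) + (-5) + 24 = 6
σ = (1, 0, 3, 2): (-8) + (-5) + 28 + 20 = 35
σ = (1, 2, 0, 3): (-8) + 5 + (-9) + 24 = 12
σ = (1, 2, 3, 0): (-8) + 5 + 28 + 21 = 46
σ = (1, 3, 0, 2): (-8) + 21 + (-9) + 20 = 24
σ = (1, 3, 2, 0): (-8) + 21 + (-5) + 21 = 29
σ = (2, 0, 1, 3): (-1) + (-5) + 8 + 24 = 26
σ = (2, 0, 3, 1): (-1) + (-5) + 28 + 2 = 24
σ = (2, 1, 0, 3): (-1) + 19 + (-9) + 24 = 33
σ = (2, 1, 3, 0): (-1) + 19 + 28 + 21 = 67
σ = (2, 3, 0, 1): (-1) + 21 + (-9) + 2 = 13
σ = (2, 3, 1, 0): (-1) + 21 + 8 + 21 = 49
σ = (3, 0, 1, 2): 8 + (-5) + 8 + 20 = 31
σ = (3, 0, 2, 1): 8 + (-5) + (-5) + 2 = 0
σ = (3, 1, 0, 2): 8 + 19 + (-9) + 20 = 38
σ = (3, 1, 2, 0): 8 + 19 + (-5) + 21 = 43
σ = (3, 2, 0, 1): 8 + 5 + (-9) + 2 = 6
σ = (3, 2, 1, 0): 8 + 5 + 8 + 21 = 42
Optimal value attained by: σ = (3, 0, 2, 1).
Answer: det⊕(C) = 0; verdict: NONSINGULAR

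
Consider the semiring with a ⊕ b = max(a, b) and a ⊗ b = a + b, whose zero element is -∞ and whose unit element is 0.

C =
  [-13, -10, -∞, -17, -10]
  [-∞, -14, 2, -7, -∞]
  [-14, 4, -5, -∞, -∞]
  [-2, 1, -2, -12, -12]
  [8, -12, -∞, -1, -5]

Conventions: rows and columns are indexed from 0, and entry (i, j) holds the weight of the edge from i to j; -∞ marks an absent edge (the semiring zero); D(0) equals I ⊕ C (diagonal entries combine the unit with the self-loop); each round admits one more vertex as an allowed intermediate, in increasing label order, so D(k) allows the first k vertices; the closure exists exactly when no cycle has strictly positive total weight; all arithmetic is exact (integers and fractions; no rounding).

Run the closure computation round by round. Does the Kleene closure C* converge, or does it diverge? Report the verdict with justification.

D(0):
  [0, -10, -∞, -17, -10]
  [-∞, 0, 2, -7, -∞]
  [-14, 4, 0, -∞, -∞]
  [-2, 1, -2, 0, -12]
  [8, -12, -∞, -1, 0]
D(1):
  [0, -10, -∞, -17, -10]
  [-∞, 0, 2, -7, -∞]
  [-14, 4, 0, -31, -24]
  [-2, 1, -2, 0, -12]
  [8, -2, -∞, -1, 0]
Detection: at round 2, diagonal entry (2, 2) turns strictly positive.
Key observation: the cycle 2->1->2 has total weight 4 + 2, which is strictly positive.
Answer: DIVERGES — positive cycle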